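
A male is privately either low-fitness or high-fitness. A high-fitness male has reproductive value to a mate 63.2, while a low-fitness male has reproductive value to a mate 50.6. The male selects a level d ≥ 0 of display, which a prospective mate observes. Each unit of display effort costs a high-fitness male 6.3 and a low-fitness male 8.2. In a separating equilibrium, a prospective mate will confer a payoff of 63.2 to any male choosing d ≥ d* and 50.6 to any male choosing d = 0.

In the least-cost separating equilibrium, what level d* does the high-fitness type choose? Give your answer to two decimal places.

A low-fitness male choosing d = 0 receives 50.6.
Imitating at d* instead would pay 63.2 at cost 8.2·d*, netting 63.2 − 8.2·d*.
Indifference: 50.6 = 63.2 − 8.2·d*, so d* = (63.2 − 50.6) / 8.2 ≈ 1.54.
This is the low-fitness type's binding incentive-compatibility constraint; any d ≥ 1.54 sustains separation on that side.

1.54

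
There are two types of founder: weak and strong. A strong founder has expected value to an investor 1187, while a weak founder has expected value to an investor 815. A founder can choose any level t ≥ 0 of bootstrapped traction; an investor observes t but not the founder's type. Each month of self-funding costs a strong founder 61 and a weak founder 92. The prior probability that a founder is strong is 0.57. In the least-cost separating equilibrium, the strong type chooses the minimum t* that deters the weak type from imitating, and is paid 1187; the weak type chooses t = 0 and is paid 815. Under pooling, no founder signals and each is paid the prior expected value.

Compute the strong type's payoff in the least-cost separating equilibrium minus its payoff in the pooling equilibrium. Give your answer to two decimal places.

Least-cost separating signal: t* solves 815 = 1187 − 92·t*, so t* = (1187 − 815)/92 ≈ 4.0435.
Strong type's separating payoff: 1187 − 61 × t* = 1187 − 61 × (1187 − 815)/92 = 1187 − 22692/92 ≈ 940.3478.
Pooling payoff: 0.57 × 1187 + 0.43 × 815 = 1027.04.
Difference: 940.3478 − 1027.04 = -86.6922, i.e. -86.69 to two decimal places.
The strong type would prefer the pooling outcome.

-86.69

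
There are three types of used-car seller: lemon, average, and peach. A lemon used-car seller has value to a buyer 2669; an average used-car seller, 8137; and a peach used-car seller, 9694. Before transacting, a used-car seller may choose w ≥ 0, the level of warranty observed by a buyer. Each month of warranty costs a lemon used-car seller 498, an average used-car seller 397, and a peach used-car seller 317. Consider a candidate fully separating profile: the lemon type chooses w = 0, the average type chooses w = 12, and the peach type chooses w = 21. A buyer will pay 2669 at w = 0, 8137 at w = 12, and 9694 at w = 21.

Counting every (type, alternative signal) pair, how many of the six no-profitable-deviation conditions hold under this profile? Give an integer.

Peach (own payoff 9694 − 317×21 = 3037): to w=0 gives 2669 → no gain ✓; to w=12 gives 8137 − 317×12 = 4333 → profitable ✗.
Lemon (own payoff 2669): to w=12 gives 8137 − 498×12 = 2161 → no gain ✓; to w=21 gives 9694 − 498×21 = -764 → no gain ✓.
Average (own payoff 8137 − 397×12 = 3373): to w=0 gives 2669 → no gain ✓; to w=21 gives 9694 − 397×21 = 1357 → no gain ✓.
5 of the 6 constraints hold; not an equilibrium.

5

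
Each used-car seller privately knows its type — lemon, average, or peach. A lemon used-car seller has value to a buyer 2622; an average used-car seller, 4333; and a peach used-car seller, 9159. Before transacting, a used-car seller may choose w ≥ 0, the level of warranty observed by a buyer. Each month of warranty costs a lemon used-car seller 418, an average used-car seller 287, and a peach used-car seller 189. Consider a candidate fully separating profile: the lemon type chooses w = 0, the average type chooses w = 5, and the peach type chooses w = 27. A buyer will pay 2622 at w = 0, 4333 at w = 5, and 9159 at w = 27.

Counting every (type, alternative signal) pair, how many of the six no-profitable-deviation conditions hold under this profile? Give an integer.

6

Average (own payoff 4333 − 287×5 = 2898): to w=0 gives 2622 → no gain ✓; to w=27 gives 9159 − 287×27 = 1410 → no gain ✓.
Lemon (own payoff 2622): to w=5 gives 4333 − 418×5 = 2243 → no gain ✓; to w=27 gives 9159 − 418×27 = -2127 → no gain ✓.
Peach (own payoff 9159 − 189×27 = 4056): to w=0 gives 2622 → no gain ✓; to w=5 gives 4333 − 189×5 = 3388 → no gain ✓.
6 of the 6 constraints hold; this profile is a separating equilibrium.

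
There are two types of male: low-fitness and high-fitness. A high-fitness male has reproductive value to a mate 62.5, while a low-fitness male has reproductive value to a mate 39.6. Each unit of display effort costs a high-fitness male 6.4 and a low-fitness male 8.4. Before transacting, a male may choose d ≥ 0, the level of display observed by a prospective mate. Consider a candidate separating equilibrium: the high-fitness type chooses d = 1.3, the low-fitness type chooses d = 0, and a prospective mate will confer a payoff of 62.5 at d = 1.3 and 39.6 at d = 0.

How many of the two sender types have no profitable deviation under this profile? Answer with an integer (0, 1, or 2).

High-fitness type: signal → 62.5 − 6.4 × 1.3 = 54.18; deviate to 0 → 39.6. IC holds (54.18 ≥ 39.6).
Low-fitness type: stay at 0 → 39.6; mimic → 62.5 − 8.4 × 1.3 = 51.58. IC fails (39.6 < 51.58).
1 of 2 constraints hold, so this profile is not an equilibrium.

1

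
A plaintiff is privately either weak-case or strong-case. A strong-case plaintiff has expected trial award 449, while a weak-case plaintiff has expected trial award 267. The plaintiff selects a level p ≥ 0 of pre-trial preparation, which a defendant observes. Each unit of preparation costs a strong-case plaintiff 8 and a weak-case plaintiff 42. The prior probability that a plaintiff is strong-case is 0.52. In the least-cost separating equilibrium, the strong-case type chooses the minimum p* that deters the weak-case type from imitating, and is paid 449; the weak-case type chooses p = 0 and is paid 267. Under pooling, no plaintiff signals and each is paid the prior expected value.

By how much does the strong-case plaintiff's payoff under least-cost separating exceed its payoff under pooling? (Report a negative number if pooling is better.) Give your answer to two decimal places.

52.69

Least-cost separating signal: p* solves 267 = 449 − 42·p*, so p* = (449 − 267)/42 ≈ 4.3333.
Strong-case type's separating payoff: 449 − 8 × p* = 449 − 8 × (449 − 267)/42 = 449 − 1456/42 ≈ 414.3333.
Pooling payoff: 0.52 × 449 + 0.48 × 267 = 361.64.
Difference: 414.3333 − 361.64 = 52.6933, i.e. 52.69 to two decimal places.
The strong-case type prefers to separate.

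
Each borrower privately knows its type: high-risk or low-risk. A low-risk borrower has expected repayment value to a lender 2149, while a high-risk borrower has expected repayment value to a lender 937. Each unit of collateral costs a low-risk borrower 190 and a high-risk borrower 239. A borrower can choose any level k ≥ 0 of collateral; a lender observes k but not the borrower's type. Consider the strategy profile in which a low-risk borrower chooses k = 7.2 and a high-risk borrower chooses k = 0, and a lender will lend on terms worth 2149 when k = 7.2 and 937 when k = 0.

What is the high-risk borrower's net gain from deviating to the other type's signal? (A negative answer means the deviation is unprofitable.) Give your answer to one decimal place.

-508.8

Playing k = 0 the high-risk borrower receives 937.
Deviating to k = 7.2 brings payment 2149 at cost 239 × 7.2 = 1720.8, netting 428.2.
Gain from deviating: 428.2 − 937 = -508.8.
The gain is negative, so the high-risk type's incentive-compatibility constraint is satisfied.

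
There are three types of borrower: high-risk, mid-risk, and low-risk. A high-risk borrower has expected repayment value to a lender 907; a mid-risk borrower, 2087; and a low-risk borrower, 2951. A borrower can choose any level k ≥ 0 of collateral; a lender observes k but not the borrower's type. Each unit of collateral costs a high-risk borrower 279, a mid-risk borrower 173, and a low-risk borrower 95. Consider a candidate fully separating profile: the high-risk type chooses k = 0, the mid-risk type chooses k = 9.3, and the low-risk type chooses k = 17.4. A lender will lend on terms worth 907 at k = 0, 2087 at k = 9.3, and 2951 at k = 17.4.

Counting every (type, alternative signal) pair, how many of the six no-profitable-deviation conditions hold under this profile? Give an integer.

Mid-risk (own payoff 2087 − 173×9.3 = 478.1): to k=0 gives 907 → profitable ✗; to k=17.4 gives 2951 − 173×17.4 = -59.2 → no gain ✓.
High-risk (own payoff 907): to k=9.3 gives 2087 − 279×9.3 = -507.7 → no gain ✓; to k=17.4 gives 2951 − 279×17.4 = -1903.6 → no gain ✓.
Low-risk (own payoff 2951 − 95×17.4 = 1298): to k=0 gives 907 → no gain ✓; to k=9.3 gives 2087 − 95×9.3 = 1203.5 → no gain ✓.
5 of the 6 constraints hold; not an equilibrium.

5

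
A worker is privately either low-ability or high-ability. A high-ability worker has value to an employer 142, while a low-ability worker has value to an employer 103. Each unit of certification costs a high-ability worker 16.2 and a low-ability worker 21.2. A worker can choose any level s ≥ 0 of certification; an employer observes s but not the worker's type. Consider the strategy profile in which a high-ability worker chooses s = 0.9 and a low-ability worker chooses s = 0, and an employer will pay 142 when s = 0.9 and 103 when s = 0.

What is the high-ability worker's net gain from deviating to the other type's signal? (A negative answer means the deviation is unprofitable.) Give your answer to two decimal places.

-24.42

Playing s = 0.9 the high-ability worker receives 142 − 16.2 × 0.9 = 127.42.
Deviating to s = 0 yields 103 instead.
Gain from deviating: 103 − 127.42 = -24.42.
The gain is negative, so the high-ability type's incentive-compatibility constraint is satisfied.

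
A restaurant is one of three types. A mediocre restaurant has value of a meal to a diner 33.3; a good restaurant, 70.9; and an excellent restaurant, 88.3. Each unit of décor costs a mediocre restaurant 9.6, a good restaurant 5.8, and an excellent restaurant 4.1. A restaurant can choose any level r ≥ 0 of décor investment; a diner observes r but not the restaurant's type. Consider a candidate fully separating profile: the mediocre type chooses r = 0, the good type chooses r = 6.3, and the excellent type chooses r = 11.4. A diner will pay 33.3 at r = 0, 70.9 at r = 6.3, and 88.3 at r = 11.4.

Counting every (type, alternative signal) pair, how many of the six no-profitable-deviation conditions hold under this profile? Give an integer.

Good (own payoff 70.9 − 5.8×6.3 = 34.36): to r=0 gives 33.3 → no gain ✓; to r=11.4 gives 88.3 − 5.8×11.4 = 22.18 → no gain ✓.
Mediocre (own payoff 33.3): to r=6.3 gives 70.9 − 9.6×6.3 = 10.42 → no gain ✓; to r=11.4 gives 88.3 − 9.6×11.4 = -21.14 → no gain ✓.
Excellent (own payoff 88.3 − 4.1×11.4 = 41.56): to r=0 gives 33.3 → no gain ✓; to r=6.3 gives 70.9 − 4.1×6.3 = 45.07 → profitable ✗.
5 of the 6 constraints hold; not an equilibrium.

5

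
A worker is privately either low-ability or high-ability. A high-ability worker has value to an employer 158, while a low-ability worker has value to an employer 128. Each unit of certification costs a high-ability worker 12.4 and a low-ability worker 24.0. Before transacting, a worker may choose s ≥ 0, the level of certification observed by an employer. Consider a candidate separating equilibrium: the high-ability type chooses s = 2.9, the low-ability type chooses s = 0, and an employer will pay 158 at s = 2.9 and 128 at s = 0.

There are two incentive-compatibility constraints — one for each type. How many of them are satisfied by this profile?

1

Low-ability type: stay at 0 → 128; mimic → 158 − 24.0 × 2.9 = 88.4. IC holds (128 ≥ 88.4).
High-ability type: signal → 158 − 12.4 × 2.9 = 122.04; deviate to 0 → 128. IC fails (122.04 < 128).
1 of 2 constraints hold, so this profile is not an equilibrium.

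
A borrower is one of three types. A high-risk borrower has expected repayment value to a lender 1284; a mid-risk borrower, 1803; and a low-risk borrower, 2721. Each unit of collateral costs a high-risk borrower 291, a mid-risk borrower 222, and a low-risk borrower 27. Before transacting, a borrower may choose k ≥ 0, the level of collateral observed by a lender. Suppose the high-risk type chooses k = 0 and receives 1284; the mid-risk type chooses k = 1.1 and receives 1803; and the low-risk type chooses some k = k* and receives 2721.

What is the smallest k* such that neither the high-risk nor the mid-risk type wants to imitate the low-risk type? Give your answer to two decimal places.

Mid-risk type (on-path payoff 1803 − 222×1.1 = 1558.8) won't mimic when 1558.8 ≥ 2721 − 222·k*, i.e. k* ≥ 5.24.
High-risk type (on-path payoff 1284) won't mimic when 1284 ≥ 2721 − 291·k*, i.e. k* ≥ 4.94.
Both must hold, so k* = max(4.94, 5.24) = 5.24. The mid-risk type's constraint binds.

5.24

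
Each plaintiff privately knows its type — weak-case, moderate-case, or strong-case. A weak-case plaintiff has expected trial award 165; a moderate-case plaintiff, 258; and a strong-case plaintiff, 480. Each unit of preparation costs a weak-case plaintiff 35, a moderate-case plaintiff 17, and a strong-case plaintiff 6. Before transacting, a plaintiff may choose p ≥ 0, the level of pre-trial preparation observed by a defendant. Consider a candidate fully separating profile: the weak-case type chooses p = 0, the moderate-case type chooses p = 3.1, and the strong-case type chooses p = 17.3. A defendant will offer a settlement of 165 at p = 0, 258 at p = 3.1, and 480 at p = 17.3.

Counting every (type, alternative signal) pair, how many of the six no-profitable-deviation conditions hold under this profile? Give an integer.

Weak-case (own payoff 165): to p=3.1 gives 258 − 35×3.1 = 149.5 → no gain ✓; to p=17.3 gives 480 − 35×17.3 = -125.5 → no gain ✓.
Strong-case (own payoff 480 − 6×17.3 = 376.2): to p=0 gives 165 → no gain ✓; to p=3.1 gives 258 − 6×3.1 = 239.4 → no gain ✓.
Moderate-case (own payoff 258 − 17×3.1 = 205.3): to p=0 gives 165 → no gain ✓; to p=17.3 gives 480 − 17×17.3 = 185.9 → no gain ✓.
6 of the 6 constraints hold; this profile is a separating equilibrium.

6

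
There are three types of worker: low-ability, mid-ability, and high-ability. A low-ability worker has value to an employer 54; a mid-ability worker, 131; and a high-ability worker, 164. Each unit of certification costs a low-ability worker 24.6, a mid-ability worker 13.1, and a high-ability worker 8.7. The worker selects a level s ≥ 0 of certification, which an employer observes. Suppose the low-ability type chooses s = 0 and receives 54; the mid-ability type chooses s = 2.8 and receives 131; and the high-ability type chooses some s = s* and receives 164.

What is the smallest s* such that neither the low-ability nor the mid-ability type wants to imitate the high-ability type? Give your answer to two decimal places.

Mid-ability type (on-path payoff 131 − 13.1×2.8 = 94.32) won't mimic when 94.32 ≥ 164 − 13.1·s*, i.e. s* ≥ 5.32.
Low-ability type (on-path payoff 54) won't mimic when 54 ≥ 164 − 24.6·s*, i.e. s* ≥ 4.47.
Both must hold, so s* = max(4.47, 5.32) = 5.32. The mid-ability type's constraint binds.

5.32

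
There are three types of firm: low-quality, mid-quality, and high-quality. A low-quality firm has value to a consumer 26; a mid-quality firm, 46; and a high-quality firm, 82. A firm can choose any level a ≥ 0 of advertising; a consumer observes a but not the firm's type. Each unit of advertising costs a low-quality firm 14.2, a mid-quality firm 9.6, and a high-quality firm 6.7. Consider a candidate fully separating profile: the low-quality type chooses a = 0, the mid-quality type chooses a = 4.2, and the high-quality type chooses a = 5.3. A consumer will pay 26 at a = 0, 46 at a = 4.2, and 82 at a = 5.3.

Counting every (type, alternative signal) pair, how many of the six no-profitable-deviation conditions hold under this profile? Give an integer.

Low-quality (own payoff 26): to a=4.2 gives 46 − 14.2×4.2 = -13.64 → no gain ✓; to a=5.3 gives 82 − 14.2×5.3 = 6.74 → no gain ✓.
High-quality (own payoff 82 − 6.7×5.3 = 46.49): to a=0 gives 26 → no gain ✓; to a=4.2 gives 46 − 6.7×4.2 = 17.86 → no gain ✓.
Mid-quality (own payoff 46 − 9.6×4.2 = 5.68): to a=0 gives 26 → profitable ✗; to a=5.3 gives 82 − 9.6×5.3 = 31.12 → profitable ✗.
4 of the 6 constraints hold; not an equilibrium.

4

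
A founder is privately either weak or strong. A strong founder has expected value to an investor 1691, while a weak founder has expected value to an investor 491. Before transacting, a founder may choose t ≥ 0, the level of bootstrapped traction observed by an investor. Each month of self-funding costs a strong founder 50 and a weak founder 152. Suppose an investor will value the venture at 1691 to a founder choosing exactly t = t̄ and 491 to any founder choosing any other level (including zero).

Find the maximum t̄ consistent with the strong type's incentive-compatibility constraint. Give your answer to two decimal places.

Choosing t̄ yields the strong type 1691 − 50·t̄; choosing zero yields 491.
The strong type is indifferent at 1691 − 50·t̄ = 491, i.e. t̄ = (1691 − 491) / 50 = 24.00.
For any t̄ above 24.00 the strong type would rather pool at zero, so separation collapses.

24.00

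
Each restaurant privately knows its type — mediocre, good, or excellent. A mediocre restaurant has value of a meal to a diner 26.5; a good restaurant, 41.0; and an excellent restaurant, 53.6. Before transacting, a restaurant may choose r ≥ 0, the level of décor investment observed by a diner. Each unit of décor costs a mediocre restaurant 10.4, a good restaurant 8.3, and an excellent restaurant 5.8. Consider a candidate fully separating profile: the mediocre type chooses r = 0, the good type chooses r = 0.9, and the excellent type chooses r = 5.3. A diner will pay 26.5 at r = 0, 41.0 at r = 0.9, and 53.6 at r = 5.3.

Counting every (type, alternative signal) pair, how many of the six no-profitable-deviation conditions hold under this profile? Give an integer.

Excellent (own payoff 53.6 − 5.8×5.3 = 22.86): to r=0 gives 26.5 → profitable ✗; to r=0.9 gives 41.0 − 5.8×0.9 = 35.78 → profitable ✗.
Good (own payoff 41.0 − 8.3×0.9 = 33.53): to r=0 gives 26.5 → no gain ✓; to r=5.3 gives 53.6 − 8.3×5.3 = 9.61 → no gain ✓.
Mediocre (own payoff 26.5): to r=0.9 gives 41.0 − 10.4×0.9 = 31.64 → profitable ✗; to r=5.3 gives 53.6 − 10.4×5.3 = -1.52 → no gain ✓.
3 of the 6 constraints hold; not an equilibrium.

3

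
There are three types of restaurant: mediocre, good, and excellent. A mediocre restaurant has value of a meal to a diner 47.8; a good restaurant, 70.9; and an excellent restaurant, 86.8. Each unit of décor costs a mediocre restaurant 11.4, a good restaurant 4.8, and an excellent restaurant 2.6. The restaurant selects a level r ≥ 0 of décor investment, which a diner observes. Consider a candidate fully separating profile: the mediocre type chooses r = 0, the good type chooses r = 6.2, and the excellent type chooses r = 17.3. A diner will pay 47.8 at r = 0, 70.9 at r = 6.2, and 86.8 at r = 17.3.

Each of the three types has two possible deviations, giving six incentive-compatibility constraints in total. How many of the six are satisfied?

3

Excellent (own payoff 86.8 − 2.6×17.3 = 41.82): to r=0 gives 47.8 → profitable ✗; to r=6.2 gives 70.9 − 2.6×6.2 = 54.78 → profitable ✗.
Mediocre (own payoff 47.8): to r=6.2 gives 70.9 − 11.4×6.2 = 0.22 → no gain ✓; to r=17.3 gives 86.8 − 11.4×17.3 = -110.42 → no gain ✓.
Good (own payoff 70.9 − 4.8×6.2 = 41.14): to r=0 gives 47.8 → profitable ✗; to r=17.3 gives 86.8 − 4.8×17.3 = 3.76 → no gain ✓.
3 of the 6 constraints hold; not an equilibrium.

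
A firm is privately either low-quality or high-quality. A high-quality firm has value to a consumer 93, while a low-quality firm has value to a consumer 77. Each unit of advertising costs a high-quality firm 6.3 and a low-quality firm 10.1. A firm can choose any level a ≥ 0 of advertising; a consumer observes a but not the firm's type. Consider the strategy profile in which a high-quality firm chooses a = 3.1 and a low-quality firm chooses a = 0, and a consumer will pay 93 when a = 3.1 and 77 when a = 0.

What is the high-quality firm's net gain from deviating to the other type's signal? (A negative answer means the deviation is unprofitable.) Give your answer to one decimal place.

3.5

Playing a = 3.1 the high-quality firm receives 93 − 6.3 × 3.1 = 73.47.
Deviating to a = 0 yields 77 instead.
Gain from deviating: 77 − 73.47 = 3.53, i.e. 3.5 to one decimal place.
The gain is positive, so the high-quality type's incentive-compatibility constraint is violated — this profile is not a separating equilibrium.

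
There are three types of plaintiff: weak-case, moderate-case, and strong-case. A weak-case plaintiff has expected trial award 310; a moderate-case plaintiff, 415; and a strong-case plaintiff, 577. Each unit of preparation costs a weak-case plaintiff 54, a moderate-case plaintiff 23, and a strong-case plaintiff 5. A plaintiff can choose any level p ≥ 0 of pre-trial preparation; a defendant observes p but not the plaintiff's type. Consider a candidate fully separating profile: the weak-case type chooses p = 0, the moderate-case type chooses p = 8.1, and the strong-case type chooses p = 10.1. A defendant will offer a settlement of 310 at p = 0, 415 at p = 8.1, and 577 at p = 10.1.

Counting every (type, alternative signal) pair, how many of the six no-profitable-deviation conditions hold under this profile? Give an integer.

Strong-case (own payoff 577 − 5×10.1 = 526.5): to p=0 gives 310 → no gain ✓; to p=8.1 gives 415 − 5×8.1 = 374.5 → no gain ✓.
Moderate-case (own payoff 415 − 23×8.1 = 228.7): to p=0 gives 310 → profitable ✗; to p=10.1 gives 577 − 23×10.1 = 344.7 → profitable ✗.
Weak-case (own payoff 310): to p=8.1 gives 415 − 54×8.1 = -22.4 → no gain ✓; to p=10.1 gives 577 − 54×10.1 = 31.6 → no gain ✓.
4 of the 6 constraints hold; not an equilibrium.

4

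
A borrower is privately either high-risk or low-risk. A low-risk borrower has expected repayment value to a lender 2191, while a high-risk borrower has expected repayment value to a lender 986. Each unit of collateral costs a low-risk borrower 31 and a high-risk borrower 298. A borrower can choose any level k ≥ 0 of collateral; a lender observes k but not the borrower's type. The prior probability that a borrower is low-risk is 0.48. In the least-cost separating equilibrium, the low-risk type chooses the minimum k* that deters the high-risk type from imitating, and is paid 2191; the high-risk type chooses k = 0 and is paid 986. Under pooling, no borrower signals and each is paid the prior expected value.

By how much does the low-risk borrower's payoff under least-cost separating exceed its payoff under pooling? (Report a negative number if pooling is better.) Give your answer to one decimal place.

Least-cost separating signal: k* solves 986 = 2191 − 298·k*, so k* = (2191 − 986)/298 ≈ 4.0436.
Low-risk type's separating payoff: 2191 − 31 × k* = 2191 − 31 × (2191 − 986)/298 = 2191 − 37355/298 ≈ 2065.648.
Pooling payoff: 0.48 × 2191 + 0.52 × 986 = 1564.4.
Difference: 2065.648 − 1564.4 = 501.248, i.e. 501.2 to one decimal place.
The low-risk type prefers to separate.

501.2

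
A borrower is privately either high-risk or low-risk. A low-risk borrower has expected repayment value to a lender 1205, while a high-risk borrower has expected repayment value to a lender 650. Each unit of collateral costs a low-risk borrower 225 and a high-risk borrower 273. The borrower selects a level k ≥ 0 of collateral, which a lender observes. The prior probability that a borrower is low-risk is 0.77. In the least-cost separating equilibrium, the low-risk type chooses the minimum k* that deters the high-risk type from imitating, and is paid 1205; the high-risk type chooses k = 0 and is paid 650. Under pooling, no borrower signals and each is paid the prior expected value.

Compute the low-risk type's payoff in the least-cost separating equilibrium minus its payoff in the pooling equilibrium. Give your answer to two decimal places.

-329.77

Least-cost separating signal: k* solves 650 = 1205 − 273·k*, so k* = (1205 − 650)/273 ≈ 2.0330.
Low-risk type's separating payoff: 1205 − 225 × k* = 1205 − 225 × (1205 − 650)/273 = 1205 − 124875/273 ≈ 747.5824.
Pooling payoff: 0.77 × 1205 + 0.23 × 650 = 1077.35.
Difference: 747.5824 − 1077.35 = -329.7676, i.e. -329.77 to two decimal places.
The low-risk type would prefer the pooling outcome.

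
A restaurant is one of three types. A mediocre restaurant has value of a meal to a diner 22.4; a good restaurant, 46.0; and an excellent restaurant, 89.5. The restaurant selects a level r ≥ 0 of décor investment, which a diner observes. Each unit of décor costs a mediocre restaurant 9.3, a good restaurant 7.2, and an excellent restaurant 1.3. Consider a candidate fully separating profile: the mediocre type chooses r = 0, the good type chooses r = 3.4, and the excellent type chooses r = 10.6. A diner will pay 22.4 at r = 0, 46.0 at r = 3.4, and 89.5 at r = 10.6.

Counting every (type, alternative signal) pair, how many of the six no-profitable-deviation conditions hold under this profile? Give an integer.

5

Excellent (own payoff 89.5 − 1.3×10.6 = 75.72): to r=0 gives 22.4 → no gain ✓; to r=3.4 gives 46.0 − 1.3×3.4 = 41.58 → no gain ✓.
Mediocre (own payoff 22.4): to r=3.4 gives 46.0 − 9.3×3.4 = 14.38 → no gain ✓; to r=10.6 gives 89.5 − 9.3×10.6 = -9.08 → no gain ✓.
Good (own payoff 46.0 − 7.2×3.4 = 21.52): to r=0 gives 22.4 → profitable ✗; to r=10.6 gives 89.5 − 7.2×10.6 = 13.18 → no gain ✓.
5 of the 6 constraints hold; not an equilibrium.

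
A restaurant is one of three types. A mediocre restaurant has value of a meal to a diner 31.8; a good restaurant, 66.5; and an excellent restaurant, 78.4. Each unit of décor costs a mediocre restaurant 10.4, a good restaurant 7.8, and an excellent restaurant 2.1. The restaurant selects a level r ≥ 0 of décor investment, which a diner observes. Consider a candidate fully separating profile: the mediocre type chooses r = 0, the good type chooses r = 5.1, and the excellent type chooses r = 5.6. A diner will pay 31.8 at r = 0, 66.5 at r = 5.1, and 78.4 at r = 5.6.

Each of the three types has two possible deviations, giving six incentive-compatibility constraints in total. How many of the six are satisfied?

4

Excellent (own payoff 78.4 − 2.1×5.6 = 66.64): to r=0 gives 31.8 → no gain ✓; to r=5.1 gives 66.5 − 2.1×5.1 = 55.79 → no gain ✓.
Mediocre (own payoff 31.8): to r=5.1 gives 66.5 − 10.4×5.1 = 13.46 → no gain ✓; to r=5.6 gives 78.4 − 10.4×5.6 = 20.16 → no gain ✓.
Good (own payoff 66.5 − 7.8×5.1 = 26.72): to r=0 gives 31.8 → profitable ✗; to r=5.6 gives 78.4 − 7.8×5.6 = 34.72 → profitable ✗.
4 of the 6 constraints hold; not an equilibrium.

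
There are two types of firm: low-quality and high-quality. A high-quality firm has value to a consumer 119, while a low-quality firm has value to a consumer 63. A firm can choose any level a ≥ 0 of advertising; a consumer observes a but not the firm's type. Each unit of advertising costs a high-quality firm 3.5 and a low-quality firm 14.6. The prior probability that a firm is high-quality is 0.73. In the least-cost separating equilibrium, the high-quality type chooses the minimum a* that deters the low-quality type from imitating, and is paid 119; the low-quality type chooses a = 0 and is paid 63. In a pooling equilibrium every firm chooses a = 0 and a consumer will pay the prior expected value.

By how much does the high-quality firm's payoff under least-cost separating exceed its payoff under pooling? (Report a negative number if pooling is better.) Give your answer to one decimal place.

Least-cost separating signal: a* solves 63 = 119 − 14.6·a*, so a* = (119 − 63)/14.6 ≈ 3.8356.
High-quality type's separating payoff: 119 − 3.5 × a* = 119 − 3.5 × (119 − 63)/14.6 = 119 − 196/14.6 ≈ 105.575.
Pooling payoff: 0.73 × 119 + 0.27 × 63 = 103.88.
Difference: 105.575 − 103.88 = 1.695, i.e. 1.7 to one decimal place.
The high-quality type prefers to separate.

1.7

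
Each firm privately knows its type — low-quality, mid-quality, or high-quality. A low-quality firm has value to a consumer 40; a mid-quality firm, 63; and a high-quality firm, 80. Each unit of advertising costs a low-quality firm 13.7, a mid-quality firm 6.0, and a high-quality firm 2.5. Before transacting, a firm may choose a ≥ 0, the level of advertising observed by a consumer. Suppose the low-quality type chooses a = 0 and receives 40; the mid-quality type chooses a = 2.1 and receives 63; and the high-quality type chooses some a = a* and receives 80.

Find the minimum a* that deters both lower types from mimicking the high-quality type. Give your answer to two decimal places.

Low-quality type (on-path payoff 40) won't mimic when 40 ≥ 80 − 13.7·a*, i.e. a* ≥ 2.92.
Mid-quality type (on-path payoff 63 − 6.0×2.1 = 50.4) won't mimic when 50.4 ≥ 80 − 6.0·a*, i.e. a* ≥ 4.93.
Both must hold, so a* = max(2.92, 4.93) = 4.93. The mid-quality type's constraint binds.

4.93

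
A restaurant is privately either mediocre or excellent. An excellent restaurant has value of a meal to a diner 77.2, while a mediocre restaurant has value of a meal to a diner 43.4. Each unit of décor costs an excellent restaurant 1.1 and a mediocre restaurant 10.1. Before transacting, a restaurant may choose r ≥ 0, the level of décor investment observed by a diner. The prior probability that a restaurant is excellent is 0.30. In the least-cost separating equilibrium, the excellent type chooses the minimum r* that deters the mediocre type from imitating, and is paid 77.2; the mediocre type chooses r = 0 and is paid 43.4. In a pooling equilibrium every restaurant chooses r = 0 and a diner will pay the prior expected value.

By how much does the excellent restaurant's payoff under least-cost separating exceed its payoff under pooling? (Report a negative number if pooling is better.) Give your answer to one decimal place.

20.0

Least-cost separating signal: r* solves 43.4 = 77.2 − 10.1·r*, so r* = (77.2 − 43.4)/10.1 ≈ 3.3465.
Excellent type's separating payoff: 77.2 − 1.1 × r* = 77.2 − 1.1 × (77.2 − 43.4)/10.1 = 77.2 − 37.18/10.1 ≈ 73.519.
Pooling payoff: 0.30 × 77.2 + 0.70 × 43.4 = 53.54.
Difference: 73.519 − 53.54 = 19.979, i.e. 20.0 to one decimal place.
The excellent type prefers to separate.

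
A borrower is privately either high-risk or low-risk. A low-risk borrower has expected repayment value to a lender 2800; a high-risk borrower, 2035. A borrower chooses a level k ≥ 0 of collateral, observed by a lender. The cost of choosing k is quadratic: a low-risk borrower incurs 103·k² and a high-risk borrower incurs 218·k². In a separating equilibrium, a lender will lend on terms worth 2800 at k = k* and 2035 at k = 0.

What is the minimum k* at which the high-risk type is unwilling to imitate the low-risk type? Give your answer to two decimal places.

1.87

The high-risk type at k = 0 receives 2035; imitating at k* yields 2800 − 218·k*².
Indifference: 2035 = 2800 − 218·k*², so k*² = (2800 − 2035) / 218 ≈ 3.5092.
k* = √3.5092 ≈ 1.87.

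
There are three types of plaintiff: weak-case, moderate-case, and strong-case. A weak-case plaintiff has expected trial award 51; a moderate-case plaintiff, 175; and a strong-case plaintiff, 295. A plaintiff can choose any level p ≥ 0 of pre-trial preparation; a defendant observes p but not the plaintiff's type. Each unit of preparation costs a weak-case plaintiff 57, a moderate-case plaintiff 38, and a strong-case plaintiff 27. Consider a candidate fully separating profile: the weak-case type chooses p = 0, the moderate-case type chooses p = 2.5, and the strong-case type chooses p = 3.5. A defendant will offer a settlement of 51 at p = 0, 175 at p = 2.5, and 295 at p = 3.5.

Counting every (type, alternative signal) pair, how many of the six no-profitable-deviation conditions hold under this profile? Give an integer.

Weak-case (own payoff 51): to p=2.5 gives 175 − 57×2.5 = 32.5 → no gain ✓; to p=3.5 gives 295 − 57×3.5 = 95.5 → profitable ✗.
Moderate-case (own payoff 175 − 38×2.5 = 80): to p=0 gives 51 → no gain ✓; to p=3.5 gives 295 − 38×3.5 = 162 → profitable ✗.
Strong-case (own payoff 295 − 27×3.5 = 200.5): to p=0 gives 51 → no gain ✓; to p=2.5 gives 175 − 27×2.5 = 107.5 → no gain ✓.
4 of the 6 constraints hold; not an equilibrium.

4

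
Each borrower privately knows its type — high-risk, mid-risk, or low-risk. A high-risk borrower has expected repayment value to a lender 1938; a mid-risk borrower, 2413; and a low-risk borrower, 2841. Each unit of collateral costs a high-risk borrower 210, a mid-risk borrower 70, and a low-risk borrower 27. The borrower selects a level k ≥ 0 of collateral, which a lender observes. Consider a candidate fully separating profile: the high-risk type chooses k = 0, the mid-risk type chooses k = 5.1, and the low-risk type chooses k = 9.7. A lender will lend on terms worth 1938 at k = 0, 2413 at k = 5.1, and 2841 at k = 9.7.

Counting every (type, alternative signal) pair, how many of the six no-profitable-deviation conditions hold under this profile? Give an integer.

Low-risk (own payoff 2841 − 27×9.7 = 2579.1): to k=0 gives 1938 → no gain ✓; to k=5.1 gives 2413 − 27×5.1 = 2275.3 → no gain ✓.
High-risk (own payoff 1938): to k=5.1 gives 2413 − 210×5.1 = 1342 → no gain ✓; to k=9.7 gives 2841 − 210×9.7 = 804 → no gain ✓.
Mid-risk (own payoff 2413 − 70×5.1 = 2056): to k=0 gives 1938 → no gain ✓; to k=9.7 gives 2841 − 70×9.7 = 2162 → profitable ✗.
5 of the 6 constraints hold; not an equilibrium.

5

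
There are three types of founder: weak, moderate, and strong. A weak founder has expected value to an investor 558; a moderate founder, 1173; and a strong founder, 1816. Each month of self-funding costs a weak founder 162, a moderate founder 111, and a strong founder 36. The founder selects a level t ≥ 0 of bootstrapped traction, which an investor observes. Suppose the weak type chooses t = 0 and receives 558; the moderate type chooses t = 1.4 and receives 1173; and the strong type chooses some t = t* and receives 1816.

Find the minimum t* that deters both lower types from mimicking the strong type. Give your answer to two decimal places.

Moderate type (on-path payoff 1173 − 111×1.4 = 1017.6) won't mimic when 1017.6 ≥ 1816 − 111·t*, i.e. t* ≥ 7.19.
Weak type (on-path payoff 558) won't mimic when 558 ≥ 1816 − 162·t*, i.e. t* ≥ 7.77.
Both must hold, so t* = max(7.77, 7.19) = 7.77. The weak type's constraint binds.

7.77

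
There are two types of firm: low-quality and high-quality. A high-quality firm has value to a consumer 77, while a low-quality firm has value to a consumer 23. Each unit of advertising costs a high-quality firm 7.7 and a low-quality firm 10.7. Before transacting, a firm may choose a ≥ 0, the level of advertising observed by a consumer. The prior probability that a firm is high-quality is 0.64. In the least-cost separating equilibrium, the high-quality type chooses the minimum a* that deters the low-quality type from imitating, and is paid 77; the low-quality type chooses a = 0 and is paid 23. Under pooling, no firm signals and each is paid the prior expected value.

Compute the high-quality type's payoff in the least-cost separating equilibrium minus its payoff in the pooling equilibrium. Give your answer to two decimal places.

-19.42

Least-cost separating signal: a* solves 23 = 77 − 10.7·a*, so a* = (77 − 23)/10.7 ≈ 5.0467.
High-quality type's separating payoff: 77 − 7.7 × a* = 77 − 7.7 × (77 − 23)/10.7 = 77 − 415.8/10.7 ≈ 38.1402.
Pooling payoff: 0.64 × 77 + 0.36 × 23 = 57.56.
Difference: 38.1402 − 57.56 = -19.4198, i.e. -19.42 to two decimal places.
The high-quality type would prefer the pooling outcome.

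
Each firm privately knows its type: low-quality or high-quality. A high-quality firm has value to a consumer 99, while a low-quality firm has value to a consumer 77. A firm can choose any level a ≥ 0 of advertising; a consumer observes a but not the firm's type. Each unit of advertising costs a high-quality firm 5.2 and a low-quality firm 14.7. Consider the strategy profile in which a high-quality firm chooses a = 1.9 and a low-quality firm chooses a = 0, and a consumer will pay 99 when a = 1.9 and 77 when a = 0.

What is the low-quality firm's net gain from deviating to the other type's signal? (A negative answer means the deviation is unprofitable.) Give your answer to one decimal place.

Playing a = 0 the low-quality firm receives 77.
Deviating to a = 1.9 brings payment 99 at cost 14.7 × 1.9 = 27.93, netting 71.07.
Gain from deviating: 71.07 − 77 = -5.93, i.e. -5.9 to one decimal place.
The gain is negative, so the low-quality type's incentive-compatibility constraint is satisfied.

-5.9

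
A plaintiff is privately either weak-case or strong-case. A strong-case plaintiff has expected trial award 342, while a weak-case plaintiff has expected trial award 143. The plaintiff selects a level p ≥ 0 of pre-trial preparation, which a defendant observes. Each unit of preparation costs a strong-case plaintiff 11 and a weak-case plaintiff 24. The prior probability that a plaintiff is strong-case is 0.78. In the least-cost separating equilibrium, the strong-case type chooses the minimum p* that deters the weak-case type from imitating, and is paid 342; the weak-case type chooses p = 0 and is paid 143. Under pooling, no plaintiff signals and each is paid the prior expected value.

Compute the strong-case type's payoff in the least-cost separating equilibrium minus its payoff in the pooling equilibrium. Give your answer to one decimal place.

Least-cost separating signal: p* solves 143 = 342 − 24·p*, so p* = (342 − 143)/24 ≈ 8.2917.
Strong-case type's separating payoff: 342 − 11 × p* = 342 − 11 × (342 − 143)/24 = 342 − 2189/24 ≈ 250.792.
Pooling payoff: 0.78 × 342 + 0.22 × 143 = 298.22.
Difference: 250.792 − 298.22 = -47.428, i.e. -47.4 to one decimal place.
The strong-case type would prefer the pooling outcome.

-47.4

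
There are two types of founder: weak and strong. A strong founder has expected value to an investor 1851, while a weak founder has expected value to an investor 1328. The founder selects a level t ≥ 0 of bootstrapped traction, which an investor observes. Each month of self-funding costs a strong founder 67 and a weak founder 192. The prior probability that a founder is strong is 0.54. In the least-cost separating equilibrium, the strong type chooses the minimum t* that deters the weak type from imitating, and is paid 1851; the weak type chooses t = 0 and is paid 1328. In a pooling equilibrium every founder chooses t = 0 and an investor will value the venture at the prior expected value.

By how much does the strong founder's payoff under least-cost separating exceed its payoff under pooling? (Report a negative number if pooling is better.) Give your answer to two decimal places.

58.07

Least-cost separating signal: t* solves 1328 = 1851 − 192·t*, so t* = (1851 − 1328)/192 ≈ 2.7240.
Strong type's separating payoff: 1851 − 67 × t* = 1851 − 67 × (1851 − 1328)/192 = 1851 − 35041/192 ≈ 1668.4948.
Pooling payoff: 0.54 × 1851 + 0.46 × 1328 = 1610.42.
Difference: 1668.4948 − 1610.42 = 58.0748, i.e. 58.07 to two decimal places.
The strong type prefers to separate.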